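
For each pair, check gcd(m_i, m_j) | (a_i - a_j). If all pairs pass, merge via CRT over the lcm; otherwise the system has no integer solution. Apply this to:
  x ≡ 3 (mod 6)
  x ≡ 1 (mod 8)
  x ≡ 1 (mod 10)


Moduli 6, 8, 10 are not pairwise coprime, so CRT works modulo lcm(m_i) when all pairwise compatibility conditions hold.
Pairwise compatibility: gcd(m_i, m_j) must divide a_i - a_j for every pair.
Merge one congruence at a time:
  Start: x ≡ 3 (mod 6).
  Combine with x ≡ 1 (mod 8): gcd(6, 8) = 2; 1 - 3 = -2, which IS divisible by 2, so compatible.
    Write x = 3 + 6·t and substitute into x ≡ 1 (mod 8): 6·t ≡ 1 − 3 = -2 (mod 8).
    Divide the congruence (and modulus) by g = 2: 3·t ≡ -1 (mod 4).
    Reduce coefficients mod 4: 3·t ≡ 3 (mod 4).
    The inverse of 3 mod 4 is 3 (since 3·3 = 9 = 2·4 + 1), so t ≡ 3·3 = 9 ≡ 1 (mod 4).
    Then x = 3 + 6·1 = 9, valid modulo lcm(6, 8) = 24: x ≡ 9 (mod 24).
  Combine with x ≡ 1 (mod 10): gcd(24, 10) = 2; 1 - 9 = -8, which IS divisible by 2, so compatible.
    Write x = 9 + 24·t and substitute into x ≡ 1 (mod 10): 24·t ≡ 1 − 9 = -8 (mod 10).
    Divide the congruence (and modulus) by g = 2: 12·t ≡ -4 (mod 5).
    Reduce coefficients mod 5: 2·t ≡ 1 (mod 5).
    The inverse of 2 mod 5 is 3 (since 2·3 = 6 = 1·5 + 1), so t ≡ 3·1 = 3 ≡ 3 (mod 5).
    Then x = 9 + 24·3 = 81, valid modulo lcm(24, 10) = 120: x ≡ 81 (mod 120).
Verify: 81 mod 6 = 3, 81 mod 8 = 1, 81 mod 10 = 1.

x ≡ 81 (mod 120).


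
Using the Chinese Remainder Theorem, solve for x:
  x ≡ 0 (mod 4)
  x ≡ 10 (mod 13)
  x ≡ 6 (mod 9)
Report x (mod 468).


Moduli 4, 13, 9 are pairwise coprime; by CRT there is a unique solution modulo M = 4 · 13 · 9 = 468.
Solve pairwise, accumulating the modulus:
  Start with x ≡ 0 (mod 4).
  Combine with x ≡ 10 (mod 13): since gcd(4, 13) = 1, we get a unique residue mod 52.
    Write x = 0 + 4·t and substitute into x ≡ 10 (mod 13): 4·t ≡ 10 − 0 = 10 (mod 13).
    The inverse of 4 mod 13 is 10 (since 4·10 = 40 = 3·13 + 1), so t ≡ 10·10 = 100 ≡ 9 (mod 13).
    Then x = 0 + 4·9 = 36, valid modulo lcm(4, 13) = 52: x ≡ 36 (mod 52).
  Combine with x ≡ 6 (mod 9): since gcd(52, 9) = 1, we get a unique residue mod 468.
    Write x = 36 + 52·t and substitute into x ≡ 6 (mod 9): 52·t ≡ 6 − 36 = -30 (mod 9).
    Reduce coefficients mod 9: 7·t ≡ 6 (mod 9).
    The inverse of 7 mod 9 is 4 (since 7·4 = 28 = 3·9 + 1), so t ≡ 4·6 = 24 ≡ 6 (mod 9).
    Then x = 36 + 52·6 = 348, valid modulo lcm(52, 9) = 468: x ≡ 348 (mod 468).
Verify: 348 mod 4 = 0 ✓, 348 mod 13 = 10 ✓, 348 mod 9 = 6 ✓.

x ≡ 348 (mod 468).


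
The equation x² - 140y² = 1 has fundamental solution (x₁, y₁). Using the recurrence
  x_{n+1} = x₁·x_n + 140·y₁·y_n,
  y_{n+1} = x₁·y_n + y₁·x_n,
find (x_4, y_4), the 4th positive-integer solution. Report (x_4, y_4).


Step 1: Find the fundamental solution (x₁, y₁) of x² - 140y² = 1.
  Expand √140 as a continued fraction. a₀ = ⌊√140⌋ = 11; iterate m_{k+1} = d_k·a_k − m_k, d_{k+1} = (140 − m_{k+1}²)/d_k, a_{k+1} = ⌊(a₀ + m_{k+1})/d_{k+1}⌋ (starting m₀ = 0, d₀ = 1), with convergents p_k = a_k·p_{k-1} + p_{k-2}, q_k = a_k·q_{k-1} + q_{k-2} (p₋₁ = 1, q₋₁ = 0):
  k = 0: a₀ = 11; p₀/q₀ = 11/1; p₀² − 140·q₀² = 121 − 140 = -19.
  k = 1: m = 11, d = 19, a = ⌊(11 + 11)/19⌋ = 1; p/q = (1·11 + 1)/(1·1 + 0) = 12/1; p² − 140·q² = 144 − 140 = 4.
  k = 2: m = 8, d = 4, a = ⌊(11 + 8)/4⌋ = 4; p/q = (4·12 + 11)/(4·1 + 1) = 59/5; p² − 140·q² = 3481 − 3500 = -19.
  k = 3: m = 8, d = 19, a = ⌊(11 + 8)/19⌋ = 1; p/q = (1·59 + 12)/(1·5 + 1) = 71/6; p² − 140·q² = 5041 − 5040 = 1.
  The first convergent with p² − 140·q² = 1 gives the fundamental solution (x₁, y₁) = (71, 6).
Step 2: Apply the recurrence (x_{n+1}, y_{n+1}) = (x₁x_n + 140y₁y_n, x₁y_n + y₁x_n) repeatedly.
  From (x_1, y_1) = (71, 6): x_2 = 71·71 + 140·6·6 = 10081; y_2 = 71·6 + 6·71 = 852.
  From (x_2, y_2) = (10081, 852): x_3 = 71·10081 + 140·6·852 = 1431431; y_3 = 71·852 + 6·10081 = 120978.
  From (x_3, y_3) = (1431431, 120978): x_4 = 71·1431431 + 140·6·120978 = 203253121; y_4 = 71·120978 + 6·1431431 = 17178024.
Step 3: Verify x_4² - 140·y_4² = 41311831196240641 - 41311831196240640 = 1 (should be 1). ✓

(x_1, y_1) = (71, 6); (x_4, y_4) = (203253121, 17178024).


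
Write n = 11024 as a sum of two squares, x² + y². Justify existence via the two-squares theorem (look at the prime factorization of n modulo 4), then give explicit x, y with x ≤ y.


Step 1: Factor n = 11024 = 2^4 · 13 · 53.
Step 2: Check the mod-4 condition on each prime factor: 2 = 2 (special); 13 ≡ 1 (mod 4), exponent 1; 53 ≡ 1 (mod 4), exponent 1.
All primes ≡ 3 (mod 4) appear to even exponent (or don't appear), so by the two-squares theorem n IS expressible as a sum of two squares.
Step 3: Build a representation. Group n = k² · m with k = 4 and m = 13 · 53 = 689 (a product of primes ≡ 1 (mod 4)); a representation of m scales to one of n via (k·x)² + (k·y)² = k²(x² + y²). Each prime p ≡ 1 (mod 4) is itself a sum of two squares; find a² by testing p − a² for a perfect square:
  13: 13 − 1² = 12, 13 − 2² = 9 = 3² ⇒ 13 = 2² + 3².
  53: 53 − 1² = 52, 53 − 2² = 49 = 7² ⇒ 53 = 2² + 7².
  Combine using the Brahmagupta–Fibonacci identity (a² + b²)(c² + d²) = (ac − bd)² + (ad + bc)² = (ac + bd)² + (ad − bc)²:
  13 · 53 = 689: from (2² + 3²)(2² + 7²), take (2·2 − 3·7, 2·7 + 3·2) = (4 − 21, 14 + 6) = (-17, 20); dropping signs (only squares matter) gives (17, 20); check 17² + 20² = 289 + 400 = 689 ✓.
  Scale by k = 4: (4·17, 4·20) = (68, 80).
Step 4: Order so x ≤ y and verify: 68² + 80² = 4624 + 6400 = 11024 = n. ✓

n = 11024 = 68² + 80² (one valid representation with x ≤ y).


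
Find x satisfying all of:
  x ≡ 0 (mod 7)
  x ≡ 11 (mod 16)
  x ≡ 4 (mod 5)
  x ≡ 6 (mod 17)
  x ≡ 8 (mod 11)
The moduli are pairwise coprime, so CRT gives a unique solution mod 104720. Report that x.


Product of moduli M = 7 · 16 · 5 · 17 · 11 = 104720.
Merge one congruence at a time:
  Start: x ≡ 0 (mod 7).
  Combine with x ≡ 11 (mod 16); new modulus lcm = 112.
    Write x = 0 + 7·t and substitute into x ≡ 11 (mod 16): 7·t ≡ 11 − 0 = 11 (mod 16).
    The inverse of 7 mod 16 is 7 (since 7·7 = 49 = 3·16 + 1), so t ≡ 7·11 = 77 ≡ 13 (mod 16).
    Then x = 0 + 7·13 = 91, valid modulo lcm(7, 16) = 112: x ≡ 91 (mod 112).
  Combine with x ≡ 4 (mod 5); new modulus lcm = 560.
    Write x = 91 + 112·t and substitute into x ≡ 4 (mod 5): 112·t ≡ 4 − 91 = -87 (mod 5).
    Reduce coefficients mod 5: 2·t ≡ 3 (mod 5).
    The inverse of 2 mod 5 is 3 (since 2·3 = 6 = 1·5 + 1), so t ≡ 3·3 = 9 ≡ 4 (mod 5).
    Then x = 91 + 112·4 = 539, valid modulo lcm(112, 5) = 560: x ≡ 539 (mod 560).
  Combine with x ≡ 6 (mod 17); new modulus lcm = 9520.
    Write x = 539 + 560·t and substitute into x ≡ 6 (mod 17): 560·t ≡ 6 − 539 = -533 (mod 17).
    Reduce coefficients mod 17: 16·t ≡ 11 (mod 17).
    The inverse of 16 mod 17 is 16 (since 16·16 = 256 = 15·17 + 1), so t ≡ 16·11 = 176 ≡ 6 (mod 17).
    Then x = 539 + 560·6 = 3899, valid modulo lcm(560, 17) = 9520: x ≡ 3899 (mod 9520).
  Combine with x ≡ 8 (mod 11); new modulus lcm = 104720.
    Write x = 3899 + 9520·t and substitute into x ≡ 8 (mod 11): 9520·t ≡ 8 − 3899 = -3891 (mod 11).
    Reduce coefficients mod 11: 5·t ≡ 3 (mod 11).
    The inverse of 5 mod 11 is 9 (since 5·9 = 45 = 4·11 + 1), so t ≡ 9·3 = 27 ≡ 5 (mod 11).
    Then x = 3899 + 9520·5 = 51499, valid modulo lcm(9520, 11) = 104720: x ≡ 51499 (mod 104720).
Verify against each original: 51499 mod 7 = 0, 51499 mod 16 = 11, 51499 mod 5 = 4, 51499 mod 17 = 6, 51499 mod 11 = 8.

x ≡ 51499 (mod 104720).


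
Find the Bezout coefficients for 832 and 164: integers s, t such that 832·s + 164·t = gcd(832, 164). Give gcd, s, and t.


Euclidean algorithm on (832, 164) — divide until remainder is 0:
  832 = 5 · 164 + 12
  164 = 13 · 12 + 8
  12 = 1 · 8 + 4
  8 = 2 · 4 + 0
gcd(832, 164) = 4.
Track Bezout coefficients alongside the remainders: start with r₀ = 832 = a·1 + b·0 (s = 1, t = 0) and r₁ = 164 = a·0 + b·1 (s = 0, t = 1); each new remainder r_{k+1} = r_{k-1} − q_k·r_k inherits s_{k+1} = s_{k-1} − q_k·s_k, t_{k+1} = t_{k-1} − q_k·t_k, so r_k = a·s_k + b·t_k at every step:
  q = 5: r = 12, s = 1 − 5·0 = 1, t = 0 − 5·1 = -5  (check: 832·1 + 164·(-5) = 12)
  q = 13: r = 8, s = 0 − 13·1 = -13, t = 1 − 13·(-5) = 66  (check: 832·(-13) + 164·66 = 8)
  q = 1: r = 4, s = 1 − 1·(-13) = 14, t = -5 − 1·66 = -71  (check: 832·14 + 164·(-71) = 4)
The row with r = 4 (the gcd) gives the Bezout coefficients s = 14, t = -71.
Result: 832 · (14) + 164 · (-71) = 4.

gcd(832, 164) = 4; s = 14, t = -71 (check: 832·14 + 164·(-71) = 4).


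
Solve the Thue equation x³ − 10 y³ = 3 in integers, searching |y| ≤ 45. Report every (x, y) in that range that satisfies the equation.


The equation is x³ - 10y³ = 3. For fixed y, x³ = 10·y³ + 3, so a solution requires the RHS to be a perfect cube.
Strategy: iterate y from -45 to 45, compute RHS = 10·y³ + 3, and check whether it is a (positive or negative) perfect cube.
Check small values of y:
  y = 0: RHS = 3 is not a perfect cube.
  y = 1: RHS = 13 is not a perfect cube.
  y = -1: RHS = -7 is not a perfect cube.
  y = 2: RHS = 83 is not a perfect cube.
  y = -2: RHS = -77 is not a perfect cube.
  y = 3: RHS = 273 is not a perfect cube.
  y = -3: RHS = -267 is not a perfect cube.
Continuing the search up to |y| = 45 finds no solutions either.
No (x, y) in the scanned range satisfies the equation.

No integer solutions with |y| ≤ 45.


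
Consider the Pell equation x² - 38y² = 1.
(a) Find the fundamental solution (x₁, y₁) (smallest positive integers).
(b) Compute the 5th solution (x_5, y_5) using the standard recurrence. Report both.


Step 1: Find the fundamental solution (x₁, y₁) of x² - 38y² = 1.
  Expand √38 as a continued fraction. a₀ = ⌊√38⌋ = 6; iterate m_{k+1} = d_k·a_k − m_k, d_{k+1} = (38 − m_{k+1}²)/d_k, a_{k+1} = ⌊(a₀ + m_{k+1})/d_{k+1}⌋ (starting m₀ = 0, d₀ = 1), with convergents p_k = a_k·p_{k-1} + p_{k-2}, q_k = a_k·q_{k-1} + q_{k-2} (p₋₁ = 1, q₋₁ = 0):
  k = 0: a₀ = 6; p₀/q₀ = 6/1; p₀² − 38·q₀² = 36 − 38 = -2.
  k = 1: m = 6, d = 2, a = ⌊(6 + 6)/2⌋ = 6; p/q = (6·6 + 1)/(6·1 + 0) = 37/6; p² − 38·q² = 1369 − 1368 = 1.
  The first convergent with p² − 38·q² = 1 gives the fundamental solution (x₁, y₁) = (37, 6).
Step 2: Apply the recurrence (x_{n+1}, y_{n+1}) = (x₁x_n + 38y₁y_n, x₁y_n + y₁x_n) repeatedly.
  From (x_1, y_1) = (37, 6): x_2 = 37·37 + 38·6·6 = 2737; y_2 = 37·6 + 6·37 = 444.
  From (x_2, y_2) = (2737, 444): x_3 = 37·2737 + 38·6·444 = 202501; y_3 = 37·444 + 6·2737 = 32850.
  From (x_3, y_3) = (202501, 32850): x_4 = 37·202501 + 38·6·32850 = 14982337; y_4 = 37·32850 + 6·202501 = 2430456.
  From (x_4, y_4) = (14982337, 2430456): x_5 = 37·14982337 + 38·6·2430456 = 1108490437; y_5 = 37·2430456 + 6·14982337 = 179820894.
Step 3: Verify x_5² - 38·y_5² = 1228751048920450969 - 1228751048920450968 = 1 (should be 1). ✓

(x_1, y_1) = (37, 6); (x_5, y_5) = (1108490437, 179820894).


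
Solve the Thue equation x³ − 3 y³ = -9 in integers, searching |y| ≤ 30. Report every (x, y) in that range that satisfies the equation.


The equation is x³ - 3y³ = -9. For fixed y, x³ = 3·y³ − 9, so a solution requires the RHS to be a perfect cube.
Strategy: iterate y from -30 to 30, compute RHS = 3·y³ − 9, and check whether it is a (positive or negative) perfect cube.
Check small values of y:
  y = 0: RHS = -9 is not a perfect cube.
  y = 1: RHS = -6 is not a perfect cube.
  y = -1: RHS = -12 is not a perfect cube.
  y = 2: RHS = 15 is not a perfect cube.
  y = -2: RHS = -33 is not a perfect cube.
  y = 3: RHS = 72 is not a perfect cube.
  y = -3: RHS = -90 is not a perfect cube.
Continuing the search up to |y| = 30 finds no solutions either.
No (x, y) in the scanned range satisfies the equation.

No integer solutions with |y| ≤ 30.


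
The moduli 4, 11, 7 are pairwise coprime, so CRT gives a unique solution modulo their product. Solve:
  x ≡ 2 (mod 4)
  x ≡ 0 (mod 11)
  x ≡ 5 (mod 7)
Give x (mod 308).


Moduli 4, 11, 7 are pairwise coprime; by CRT there is a unique solution modulo M = 4 · 11 · 7 = 308.
Solve pairwise, accumulating the modulus:
  Start with x ≡ 2 (mod 4).
  Combine with x ≡ 0 (mod 11): since gcd(4, 11) = 1, we get a unique residue mod 44.
    Write x = 2 + 4·t and substitute into x ≡ 0 (mod 11): 4·t ≡ 0 − 2 = -2 (mod 11).
    Reduce coefficients mod 11: 4·t ≡ 9 (mod 11).
    The inverse of 4 mod 11 is 3 (since 4·3 = 12 = 1·11 + 1), so t ≡ 3·9 = 27 ≡ 5 (mod 11).
    Then x = 2 + 4·5 = 22, valid modulo lcm(4, 11) = 44: x ≡ 22 (mod 44).
  Combine with x ≡ 5 (mod 7): since gcd(44, 7) = 1, we get a unique residue mod 308.
    Write x = 22 + 44·t and substitute into x ≡ 5 (mod 7): 44·t ≡ 5 − 22 = -17 (mod 7).
    Reduce coefficients mod 7: 2·t ≡ 4 (mod 7).
    The inverse of 2 mod 7 is 4 (since 2·4 = 8 = 1·7 + 1), so t ≡ 4·4 = 16 ≡ 2 (mod 7).
    Then x = 22 + 44·2 = 110, valid modulo lcm(44, 7) = 308: x ≡ 110 (mod 308).
Verify: 110 mod 4 = 2 ✓, 110 mod 11 = 0 ✓, 110 mod 7 = 5 ✓.

x ≡ 110 (mod 308).


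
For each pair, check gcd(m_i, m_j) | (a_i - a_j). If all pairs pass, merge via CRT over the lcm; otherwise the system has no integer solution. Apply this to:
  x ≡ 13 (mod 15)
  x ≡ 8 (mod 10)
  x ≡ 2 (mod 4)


Moduli 15, 10, 4 are not pairwise coprime, so CRT works modulo lcm(m_i) when all pairwise compatibility conditions hold.
Pairwise compatibility: gcd(m_i, m_j) must divide a_i - a_j for every pair.
Merge one congruence at a time:
  Start: x ≡ 13 (mod 15).
  Combine with x ≡ 8 (mod 10): gcd(15, 10) = 5; 8 - 13 = -5, which IS divisible by 5, so compatible.
    Write x = 13 + 15·t and substitute into x ≡ 8 (mod 10): 15·t ≡ 8 − 13 = -5 (mod 10).
    Divide the congruence (and modulus) by g = 5: 3·t ≡ -1 (mod 2).
    Reduce coefficients mod 2: 1·t ≡ 1 (mod 2).
    So t ≡ 1 (mod 2).
    Then x = 13 + 15·1 = 28, valid modulo lcm(15, 10) = 30: x ≡ 28 (mod 30).
  Combine with x ≡ 2 (mod 4): gcd(30, 4) = 2; 2 - 28 = -26, which IS divisible by 2, so compatible.
    Write x = 28 + 30·t and substitute into x ≡ 2 (mod 4): 30·t ≡ 2 − 28 = -26 (mod 4).
    Divide the congruence (and modulus) by g = 2: 15·t ≡ -13 (mod 2).
    Reduce coefficients mod 2: 1·t ≡ 1 (mod 2).
    So t ≡ 1 (mod 2).
    Then x = 28 + 30·1 = 58, valid modulo lcm(30, 4) = 60: x ≡ 58 (mod 60).
Verify: 58 mod 15 = 13, 58 mod 10 = 8, 58 mod 4 = 2.

x ≡ 58 (mod 60).


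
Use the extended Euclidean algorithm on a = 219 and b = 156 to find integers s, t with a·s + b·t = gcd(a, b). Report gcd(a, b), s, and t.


Euclidean algorithm on (219, 156) — divide until remainder is 0:
  219 = 1 · 156 + 63
  156 = 2 · 63 + 30
  63 = 2 · 30 + 3
  30 = 10 · 3 + 0
gcd(219, 156) = 3.
Track Bezout coefficients alongside the remainders: start with r₀ = 219 = a·1 + b·0 (s = 1, t = 0) and r₁ = 156 = a·0 + b·1 (s = 0, t = 1); each new remainder r_{k+1} = r_{k-1} − q_k·r_k inherits s_{k+1} = s_{k-1} − q_k·s_k, t_{k+1} = t_{k-1} − q_k·t_k, so r_k = a·s_k + b·t_k at every step:
  q = 1: r = 63, s = 1 − 1·0 = 1, t = 0 − 1·1 = -1  (check: 219·1 + 156·(-1) = 63)
  q = 2: r = 30, s = 0 − 2·1 = -2, t = 1 − 2·(-1) = 3  (check: 219·(-2) + 156·3 = 30)
  q = 2: r = 3, s = 1 − 2·(-2) = 5, t = -1 − 2·3 = -7  (check: 219·5 + 156·(-7) = 3)
The row with r = 3 (the gcd) gives the Bezout coefficients s = 5, t = -7.
Result: 219 · (5) + 156 · (-7) = 3.

gcd(219, 156) = 3; s = 5, t = -7 (check: 219·5 + 156·(-7) = 3).


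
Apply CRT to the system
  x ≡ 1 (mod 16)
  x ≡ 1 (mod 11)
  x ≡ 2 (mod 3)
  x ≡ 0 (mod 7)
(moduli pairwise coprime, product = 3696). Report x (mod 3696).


Product of moduli M = 16 · 11 · 3 · 7 = 3696.
Merge one congruence at a time:
  Start: x ≡ 1 (mod 16).
  Combine with x ≡ 1 (mod 11); new modulus lcm = 176.
    Write x = 1 + 16·t and substitute into x ≡ 1 (mod 11): 16·t ≡ 1 − 1 = 0 (mod 11).
    Reduce coefficients mod 11: 5·t ≡ 0 (mod 11).
    The inverse of 5 mod 11 is 9 (since 5·9 = 45 = 4·11 + 1), so t ≡ 9·0 = 0 ≡ 0 (mod 11).
    Then x = 1 + 16·0 = 1, valid modulo lcm(16, 11) = 176: x ≡ 1 (mod 176).
  Combine with x ≡ 2 (mod 3); new modulus lcm = 528.
    Write x = 1 + 176·t and substitute into x ≡ 2 (mod 3): 176·t ≡ 2 − 1 = 1 (mod 3).
    Reduce coefficients mod 3: 2·t ≡ 1 (mod 3).
    The inverse of 2 mod 3 is 2 (since 2·2 = 4 = 1·3 + 1), so t ≡ 2·1 = 2 ≡ 2 (mod 3).
    Then x = 1 + 176·2 = 353, valid modulo lcm(176, 3) = 528: x ≡ 353 (mod 528).
  Combine with x ≡ 0 (mod 7); new modulus lcm = 3696.
    Write x = 353 + 528·t and substitute into x ≡ 0 (mod 7): 528·t ≡ 0 − 353 = -353 (mod 7).
    Reduce coefficients mod 7: 3·t ≡ 4 (mod 7).
    The inverse of 3 mod 7 is 5 (since 3·5 = 15 = 2·7 + 1), so t ≡ 5·4 = 20 ≡ 6 (mod 7).
    Then x = 353 + 528·6 = 3521, valid modulo lcm(528, 7) = 3696: x ≡ 3521 (mod 3696).
Verify against each original: 3521 mod 16 = 1, 3521 mod 11 = 1, 3521 mod 3 = 2, 3521 mod 7 = 0.

x ≡ 3521 (mod 3696).


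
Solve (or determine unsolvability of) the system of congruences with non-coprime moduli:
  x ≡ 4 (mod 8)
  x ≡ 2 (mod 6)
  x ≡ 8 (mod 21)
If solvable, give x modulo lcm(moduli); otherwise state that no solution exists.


Moduli 8, 6, 21 are not pairwise coprime, so CRT works modulo lcm(m_i) when all pairwise compatibility conditions hold.
Pairwise compatibility: gcd(m_i, m_j) must divide a_i - a_j for every pair.
Merge one congruence at a time:
  Start: x ≡ 4 (mod 8).
  Combine with x ≡ 2 (mod 6): gcd(8, 6) = 2; 2 - 4 = -2, which IS divisible by 2, so compatible.
    Write x = 4 + 8·t and substitute into x ≡ 2 (mod 6): 8·t ≡ 2 − 4 = -2 (mod 6).
    Divide the congruence (and modulus) by g = 2: 4·t ≡ -1 (mod 3).
    Reduce coefficients mod 3: 1·t ≡ 2 (mod 3).
    So t ≡ 2 (mod 3).
    Then x = 4 + 8·2 = 20, valid modulo lcm(8, 6) = 24: x ≡ 20 (mod 24).
  Combine with x ≡ 8 (mod 21): gcd(24, 21) = 3; 8 - 20 = -12, which IS divisible by 3, so compatible.
    Write x = 20 + 24·t and substitute into x ≡ 8 (mod 21): 24·t ≡ 8 − 20 = -12 (mod 21).
    Divide the congruence (and modulus) by g = 3: 8·t ≡ -4 (mod 7).
    Reduce coefficients mod 7: 1·t ≡ 3 (mod 7).
    So t ≡ 3 (mod 7).
    Then x = 20 + 24·3 = 92, valid modulo lcm(24, 21) = 168: x ≡ 92 (mod 168).
Verify: 92 mod 8 = 4, 92 mod 6 = 2, 92 mod 21 = 8.

x ≡ 92 (mod 168).


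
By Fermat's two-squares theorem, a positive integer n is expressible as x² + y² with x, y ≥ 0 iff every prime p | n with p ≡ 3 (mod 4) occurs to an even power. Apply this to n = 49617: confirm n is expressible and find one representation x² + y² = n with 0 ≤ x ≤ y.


Step 1: Factor n = 49617 = 3^2 · 37 · 149.
Step 2: Check the mod-4 condition on each prime factor: 3 ≡ 3 (mod 4), exponent 2 (must be even); 37 ≡ 1 (mod 4), exponent 1; 149 ≡ 1 (mod 4), exponent 1.
All primes ≡ 3 (mod 4) appear to even exponent (or don't appear), so by the two-squares theorem n IS expressible as a sum of two squares.
Step 3: Build a representation. Group n = k² · m with k = 3 and m = 37 · 149 = 5513 (a product of primes ≡ 1 (mod 4)); a representation of m scales to one of n via (k·x)² + (k·y)² = k²(x² + y²). Each prime p ≡ 1 (mod 4) is itself a sum of two squares; find a² by testing p − a² for a perfect square:
  37: 37 − 1² = 36 = 6² ⇒ 37 = 1² + 6².
  149: 149 − 1² = 148, 149 − 2² = 145, 149 − 3² = 140, 149 − 4² = 133, 149 − 5² = 124, 149 − 6² = 113, 149 − 7² = 100 = 10² ⇒ 149 = 7² + 10².
  Combine using the Brahmagupta–Fibonacci identity (a² + b²)(c² + d²) = (ac − bd)² + (ad + bc)² = (ac + bd)² + (ad − bc)²:
  37 · 149 = 5513: from (1² + 6²)(7² + 10²), take (1·7 − 6·10, 1·10 + 6·7) = (7 − 60, 10 + 42) = (-53, 52); dropping signs (only squares matter) gives (53, 52); check 53² + 52² = 2809 + 2704 = 5513 ✓.
  Scale by k = 3: (3·53, 3·52) = (159, 156).
Step 4: Order so x ≤ y and verify: 156² + 159² = 24336 + 25281 = 49617 = n. ✓

n = 49617 = 156² + 159² (one valid representation with x ≤ y).


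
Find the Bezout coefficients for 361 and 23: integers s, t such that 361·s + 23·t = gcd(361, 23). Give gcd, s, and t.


Euclidean algorithm on (361, 23) — divide until remainder is 0:
  361 = 15 · 23 + 16
  23 = 1 · 16 + 7
  16 = 2 · 7 + 2
  7 = 3 · 2 + 1
  2 = 2 · 1 + 0
gcd(361, 23) = 1.
Track Bezout coefficients alongside the remainders: start with r₀ = 361 = a·1 + b·0 (s = 1, t = 0) and r₁ = 23 = a·0 + b·1 (s = 0, t = 1); each new remainder r_{k+1} = r_{k-1} − q_k·r_k inherits s_{k+1} = s_{k-1} − q_k·s_k, t_{k+1} = t_{k-1} − q_k·t_k, so r_k = a·s_k + b·t_k at every step:
  q = 15: r = 16, s = 1 − 15·0 = 1, t = 0 − 15·1 = -15  (check: 361·1 + 23·(-15) = 16)
  q = 1: r = 7, s = 0 − 1·1 = -1, t = 1 − 1·(-15) = 16  (check: 361·(-1) + 23·16 = 7)
  q = 2: r = 2, s = 1 − 2·(-1) = 3, t = -15 − 2·16 = -47  (check: 361·3 + 23·(-47) = 2)
  q = 3: r = 1, s = -1 − 3·3 = -10, t = 16 − 3·(-47) = 157  (check: 361·(-10) + 23·157 = 1)
The row with r = 1 (the gcd) gives the Bezout coefficients s = -10, t = 157.
Result: 361 · (-10) + 23 · (157) = 1.

gcd(361, 23) = 1; s = -10, t = 157 (check: 361·(-10) + 23·157 = 1).


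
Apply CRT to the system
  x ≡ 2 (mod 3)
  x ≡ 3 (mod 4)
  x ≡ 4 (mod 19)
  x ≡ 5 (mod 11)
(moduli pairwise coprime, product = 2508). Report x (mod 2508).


Product of moduli M = 3 · 4 · 19 · 11 = 2508.
Merge one congruence at a time:
  Start: x ≡ 2 (mod 3).
  Combine with x ≡ 3 (mod 4); new modulus lcm = 12.
    Write x = 2 + 3·t and substitute into x ≡ 3 (mod 4): 3·t ≡ 3 − 2 = 1 (mod 4).
    The inverse of 3 mod 4 is 3 (since 3·3 = 9 = 2·4 + 1), so t ≡ 3·1 = 3 ≡ 3 (mod 4).
    Then x = 2 + 3·3 = 11, valid modulo lcm(3, 4) = 12: x ≡ 11 (mod 12).
  Combine with x ≡ 4 (mod 19); new modulus lcm = 228.
    Write x = 11 + 12·t and substitute into x ≡ 4 (mod 19): 12·t ≡ 4 − 11 = -7 (mod 19).
    Reduce coefficients mod 19: 12·t ≡ 12 (mod 19).
    The inverse of 12 mod 19 is 8 (since 12·8 = 96 = 5·19 + 1), so t ≡ 8·12 = 96 ≡ 1 (mod 19).
    Then x = 11 + 12·1 = 23, valid modulo lcm(12, 19) = 228: x ≡ 23 (mod 228).
  Combine with x ≡ 5 (mod 11); new modulus lcm = 2508.
    Write x = 23 + 228·t and substitute into x ≡ 5 (mod 11): 228·t ≡ 5 − 23 = -18 (mod 11).
    Reduce coefficients mod 11: 8·t ≡ 4 (mod 11).
    The inverse of 8 mod 11 is 7 (since 8·7 = 56 = 5·11 + 1), so t ≡ 7·4 = 28 ≡ 6 (mod 11).
    Then x = 23 + 228·6 = 1391, valid modulo lcm(228, 11) = 2508: x ≡ 1391 (mod 2508).
Verify against each original: 1391 mod 3 = 2, 1391 mod 4 = 3, 1391 mod 19 = 4, 1391 mod 11 = 5.

x ≡ 1391 (mod 2508).


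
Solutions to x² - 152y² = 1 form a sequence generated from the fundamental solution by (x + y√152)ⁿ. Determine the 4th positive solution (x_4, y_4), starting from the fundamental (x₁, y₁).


Step 1: Find the fundamental solution (x₁, y₁) of x² - 152y² = 1.
  Expand √152 as a continued fraction. a₀ = ⌊√152⌋ = 12; iterate m_{k+1} = d_k·a_k − m_k, d_{k+1} = (152 − m_{k+1}²)/d_k, a_{k+1} = ⌊(a₀ + m_{k+1})/d_{k+1}⌋ (starting m₀ = 0, d₀ = 1), with convergents p_k = a_k·p_{k-1} + p_{k-2}, q_k = a_k·q_{k-1} + q_{k-2} (p₋₁ = 1, q₋₁ = 0):
  k = 0: a₀ = 12; p₀/q₀ = 12/1; p₀² − 152·q₀² = 144 − 152 = -8.
  k = 1: m = 12, d = 8, a = ⌊(12 + 12)/8⌋ = 3; p/q = (3·12 + 1)/(3·1 + 0) = 37/3; p² − 152·q² = 1369 − 1368 = 1.
  The first convergent with p² − 152·q² = 1 gives the fundamental solution (x₁, y₁) = (37, 3).
Step 2: Apply the recurrence (x_{n+1}, y_{n+1}) = (x₁x_n + 152y₁y_n, x₁y_n + y₁x_n) repeatedly.
  From (x_1, y_1) = (37, 3): x_2 = 37·37 + 152·3·3 = 2737; y_2 = 37·3 + 3·37 = 222.
  From (x_2, y_2) = (2737, 222): x_3 = 37·2737 + 152·3·222 = 202501; y_3 = 37·222 + 3·2737 = 16425.
  From (x_3, y_3) = (202501, 16425): x_4 = 37·202501 + 152·3·16425 = 14982337; y_4 = 37·16425 + 3·202501 = 1215228.
Step 3: Verify x_4² - 152·y_4² = 224470421981569 - 224470421981568 = 1 (should be 1). ✓

(x_1, y_1) = (37, 3); (x_4, y_4) = (14982337, 1215228).


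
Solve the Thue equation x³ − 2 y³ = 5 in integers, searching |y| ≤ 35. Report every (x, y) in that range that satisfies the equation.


The equation is x³ - 2y³ = 5. For fixed y, x³ = 2·y³ + 5, so a solution requires the RHS to be a perfect cube.
Strategy: iterate y from -35 to 35, compute RHS = 2·y³ + 5, and check whether it is a (positive or negative) perfect cube.
Check small values of y:
  y = 0: RHS = 5 is not a perfect cube.
  y = 1: RHS = 7 is not a perfect cube.
  y = -1: RHS = 3 is not a perfect cube.
  y = 2: RHS = 21 is not a perfect cube.
  y = -2: RHS = -11 is not a perfect cube.
  y = 3: RHS = 59 is not a perfect cube.
  y = -3: RHS = -49 is not a perfect cube.
Continuing the search up to |y| = 35 finds no solutions either.
No (x, y) in the scanned range satisfies the equation.

No integer solutions with |y| ≤ 35.


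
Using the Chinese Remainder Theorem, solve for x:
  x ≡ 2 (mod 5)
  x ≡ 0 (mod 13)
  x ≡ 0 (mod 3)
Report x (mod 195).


Moduli 5, 13, 3 are pairwise coprime; by CRT there is a unique solution modulo M = 5 · 13 · 3 = 195.
Solve pairwise, accumulating the modulus:
  Start with x ≡ 2 (mod 5).
  Combine with x ≡ 0 (mod 13): since gcd(5, 13) = 1, we get a unique residue mod 65.
    Write x = 2 + 5·t and substitute into x ≡ 0 (mod 13): 5·t ≡ 0 − 2 = -2 (mod 13).
    Reduce coefficients mod 13: 5·t ≡ 11 (mod 13).
    The inverse of 5 mod 13 is 8 (since 5·8 = 40 = 3·13 + 1), so t ≡ 8·11 = 88 ≡ 10 (mod 13).
    Then x = 2 + 5·10 = 52, valid modulo lcm(5, 13) = 65: x ≡ 52 (mod 65).
  Combine with x ≡ 0 (mod 3): since gcd(65, 3) = 1, we get a unique residue mod 195.
    Write x = 52 + 65·t and substitute into x ≡ 0 (mod 3): 65·t ≡ 0 − 52 = -52 (mod 3).
    Reduce coefficients mod 3: 2·t ≡ 2 (mod 3).
    The inverse of 2 mod 3 is 2 (since 2·2 = 4 = 1·3 + 1), so t ≡ 2·2 = 4 ≡ 1 (mod 3).
    Then x = 52 + 65·1 = 117, valid modulo lcm(65, 3) = 195: x ≡ 117 (mod 195).
Verify: 117 mod 5 = 2 ✓, 117 mod 13 = 0 ✓, 117 mod 3 = 0 ✓.

x ≡ 117 (mod 195).


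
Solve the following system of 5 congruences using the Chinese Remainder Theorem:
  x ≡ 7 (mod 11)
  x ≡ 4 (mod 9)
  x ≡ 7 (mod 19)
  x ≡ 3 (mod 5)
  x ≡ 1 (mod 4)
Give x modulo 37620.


Product of moduli M = 11 · 9 · 19 · 5 · 4 = 37620.
Merge one congruence at a time:
  Start: x ≡ 7 (mod 11).
  Combine with x ≡ 4 (mod 9); new modulus lcm = 99.
    Write x = 7 + 11·t and substitute into x ≡ 4 (mod 9): 11·t ≡ 4 − 7 = -3 (mod 9).
    Reduce coefficients mod 9: 2·t ≡ 6 (mod 9).
    The inverse of 2 mod 9 is 5 (since 2·5 = 10 = 1·9 + 1), so t ≡ 5·6 = 30 ≡ 3 (mod 9).
    Then x = 7 + 11·3 = 40, valid modulo lcm(11, 9) = 99: x ≡ 40 (mod 99).
  Combine with x ≡ 7 (mod 19); new modulus lcm = 1881.
    Write x = 40 + 99·t and substitute into x ≡ 7 (mod 19): 99·t ≡ 7 − 40 = -33 (mod 19).
    Reduce coefficients mod 19: 4·t ≡ 5 (mod 19).
    The inverse of 4 mod 19 is 5 (since 4·5 = 20 = 1·19 + 1), so t ≡ 5·5 = 25 ≡ 6 (mod 19).
    Then x = 40 + 99·6 = 634, valid modulo lcm(99, 19) = 1881: x ≡ 634 (mod 1881).
  Combine with x ≡ 3 (mod 5); new modulus lcm = 9405.
    Write x = 634 + 1881·t and substitute into x ≡ 3 (mod 5): 1881·t ≡ 3 − 634 = -631 (mod 5).
    Reduce coefficients mod 5: 1·t ≡ 4 (mod 5).
    So t ≡ 4 (mod 5).
    Then x = 634 + 1881·4 = 8158, valid modulo lcm(1881, 5) = 9405: x ≡ 8158 (mod 9405).
  Combine with x ≡ 1 (mod 4); new modulus lcm = 37620.
    Write x = 8158 + 9405·t and substitute into x ≡ 1 (mod 4): 9405·t ≡ 1 − 8158 = -8157 (mod 4).
    Reduce coefficients mod 4: 1·t ≡ 3 (mod 4).
    So t ≡ 3 (mod 4).
    Then x = 8158 + 9405·3 = 36373, valid modulo lcm(9405, 4) = 37620: x ≡ 36373 (mod 37620).
Verify against each original: 36373 mod 11 = 7, 36373 mod 9 = 4, 36373 mod 19 = 7, 36373 mod 5 = 3, 36373 mod 4 = 1.

x ≡ 36373 (mod 37620).


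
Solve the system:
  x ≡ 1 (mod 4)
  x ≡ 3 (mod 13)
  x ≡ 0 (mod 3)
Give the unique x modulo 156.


Moduli 4, 13, 3 are pairwise coprime; by CRT there is a unique solution modulo M = 4 · 13 · 3 = 156.
Solve pairwise, accumulating the modulus:
  Start with x ≡ 1 (mod 4).
  Combine with x ≡ 3 (mod 13): since gcd(4, 13) = 1, we get a unique residue mod 52.
    Write x = 1 + 4·t and substitute into x ≡ 3 (mod 13): 4·t ≡ 3 − 1 = 2 (mod 13).
    The inverse of 4 mod 13 is 10 (since 4·10 = 40 = 3·13 + 1), so t ≡ 10·2 = 20 ≡ 7 (mod 13).
    Then x = 1 + 4·7 = 29, valid modulo lcm(4, 13) = 52: x ≡ 29 (mod 52).
  Combine with x ≡ 0 (mod 3): since gcd(52, 3) = 1, we get a unique residue mod 156.
    Write x = 29 + 52·t and substitute into x ≡ 0 (mod 3): 52·t ≡ 0 − 29 = -29 (mod 3).
    Reduce coefficients mod 3: 1·t ≡ 1 (mod 3).
    So t ≡ 1 (mod 3).
    Then x = 29 + 52·1 = 81, valid modulo lcm(52, 3) = 156: x ≡ 81 (mod 156).
Verify: 81 mod 4 = 1 ✓, 81 mod 13 = 3 ✓, 81 mod 3 = 0 ✓.

x ≡ 81 (mod 156).


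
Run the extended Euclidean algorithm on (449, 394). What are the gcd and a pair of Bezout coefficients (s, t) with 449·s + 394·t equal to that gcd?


Euclidean algorithm on (449, 394) — divide until remainder is 0:
  449 = 1 · 394 + 55
  394 = 7 · 55 + 9
  55 = 6 · 9 + 1
  9 = 9 · 1 + 0
gcd(449, 394) = 1.
Track Bezout coefficients alongside the remainders: start with r₀ = 449 = a·1 + b·0 (s = 1, t = 0) and r₁ = 394 = a·0 + b·1 (s = 0, t = 1); each new remainder r_{k+1} = r_{k-1} − q_k·r_k inherits s_{k+1} = s_{k-1} − q_k·s_k, t_{k+1} = t_{k-1} − q_k·t_k, so r_k = a·s_k + b·t_k at every step:
  q = 1: r = 55, s = 1 − 1·0 = 1, t = 0 − 1·1 = -1  (check: 449·1 + 394·(-1) = 55)
  q = 7: r = 9, s = 0 − 7·1 = -7, t = 1 − 7·(-1) = 8  (check: 449·(-7) + 394·8 = 9)
  q = 6: r = 1, s = 1 − 6·(-7) = 43, t = -1 − 6·8 = -49  (check: 449·43 + 394·(-49) = 1)
The row with r = 1 (the gcd) gives the Bezout coefficients s = 43, t = -49.
Result: 449 · (43) + 394 · (-49) = 1.

gcd(449, 394) = 1; s = 43, t = -49 (check: 449·43 + 394·(-49) = 1).


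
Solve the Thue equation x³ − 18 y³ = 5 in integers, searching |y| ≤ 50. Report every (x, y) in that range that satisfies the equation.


The equation is x³ - 18y³ = 5. For fixed y, x³ = 18·y³ + 5, so a solution requires the RHS to be a perfect cube.
Strategy: iterate y from -50 to 50, compute RHS = 18·y³ + 5, and check whether it is a (positive or negative) perfect cube.
Check small values of y:
  y = 0: RHS = 5 is not a perfect cube.
  y = 1: RHS = 23 is not a perfect cube.
  y = -1: RHS = -13 is not a perfect cube.
  y = 2: RHS = 149 is not a perfect cube.
  y = -2: RHS = -139 is not a perfect cube.
  y = 3: RHS = 491 is not a perfect cube.
  y = -3: RHS = -481 is not a perfect cube.
Continuing the search up to |y| = 50 finds no solutions either.
No (x, y) in the scanned range satisfies the equation.

No integer solutions with |y| ≤ 50.


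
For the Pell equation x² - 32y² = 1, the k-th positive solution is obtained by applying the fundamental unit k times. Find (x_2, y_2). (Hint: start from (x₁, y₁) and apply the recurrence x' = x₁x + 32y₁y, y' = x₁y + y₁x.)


Step 1: Find the fundamental solution (x₁, y₁) of x² - 32y² = 1.
  Expand √32 as a continued fraction. a₀ = ⌊√32⌋ = 5; iterate m_{k+1} = d_k·a_k − m_k, d_{k+1} = (32 − m_{k+1}²)/d_k, a_{k+1} = ⌊(a₀ + m_{k+1})/d_{k+1}⌋ (starting m₀ = 0, d₀ = 1), with convergents p_k = a_k·p_{k-1} + p_{k-2}, q_k = a_k·q_{k-1} + q_{k-2} (p₋₁ = 1, q₋₁ = 0):
  k = 0: a₀ = 5; p₀/q₀ = 5/1; p₀² − 32·q₀² = 25 − 32 = -7.
  k = 1: m = 5, d = 7, a = ⌊(5 + 5)/7⌋ = 1; p/q = (1·5 + 1)/(1·1 + 0) = 6/1; p² − 32·q² = 36 − 32 = 4.
  k = 2: m = 2, d = 4, a = ⌊(5 + 2)/4⌋ = 1; p/q = (1·6 + 5)/(1·1 + 1) = 11/2; p² − 32·q² = 121 − 128 = -7.
  k = 3: m = 2, d = 7, a = ⌊(5 + 2)/7⌋ = 1; p/q = (1·11 + 6)/(1·2 + 1) = 17/3; p² − 32·q² = 289 − 288 = 1.
  The first convergent with p² − 32·q² = 1 gives the fundamental solution (x₁, y₁) = (17, 3).
Step 2: Apply the recurrence (x_{n+1}, y_{n+1}) = (x₁x_n + 32y₁y_n, x₁y_n + y₁x_n) repeatedly.
  From (x_1, y_1) = (17, 3): x_2 = 17·17 + 32·3·3 = 577; y_2 = 17·3 + 3·17 = 102.
Step 3: Verify x_2² - 32·y_2² = 332929 - 332928 = 1 (should be 1). ✓

(x_1, y_1) = (17, 3); (x_2, y_2) = (577, 102).


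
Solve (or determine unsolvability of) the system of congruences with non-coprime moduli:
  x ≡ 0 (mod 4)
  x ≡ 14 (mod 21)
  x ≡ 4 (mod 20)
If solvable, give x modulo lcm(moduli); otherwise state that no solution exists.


Moduli 4, 21, 20 are not pairwise coprime, so CRT works modulo lcm(m_i) when all pairwise compatibility conditions hold.
Pairwise compatibility: gcd(m_i, m_j) must divide a_i - a_j for every pair.
Merge one congruence at a time:
  Start: x ≡ 0 (mod 4).
  Combine with x ≡ 14 (mod 21): gcd(4, 21) = 1; 14 - 0 = 14, which IS divisible by 1, so compatible.
    Write x = 0 + 4·t and substitute into x ≡ 14 (mod 21): 4·t ≡ 14 − 0 = 14 (mod 21).
    The inverse of 4 mod 21 is 16 (since 4·16 = 64 = 3·21 + 1), so t ≡ 16·14 = 224 ≡ 14 (mod 21).
    Then x = 0 + 4·14 = 56, valid modulo lcm(4, 21) = 84: x ≡ 56 (mod 84).
  Combine with x ≡ 4 (mod 20): gcd(84, 20) = 4; 4 - 56 = -52, which IS divisible by 4, so compatible.
    Write x = 56 + 84·t and substitute into x ≡ 4 (mod 20): 84·t ≡ 4 − 56 = -52 (mod 20).
    Divide the congruence (and modulus) by g = 4: 21·t ≡ -13 (mod 5).
    Reduce coefficients mod 5: 1·t ≡ 2 (mod 5).
    So t ≡ 2 (mod 5).
    Then x = 56 + 84·2 = 224, valid modulo lcm(84, 20) = 420: x ≡ 224 (mod 420).
Verify: 224 mod 4 = 0, 224 mod 21 = 14, 224 mod 20 = 4.

x ≡ 224 (mod 420).


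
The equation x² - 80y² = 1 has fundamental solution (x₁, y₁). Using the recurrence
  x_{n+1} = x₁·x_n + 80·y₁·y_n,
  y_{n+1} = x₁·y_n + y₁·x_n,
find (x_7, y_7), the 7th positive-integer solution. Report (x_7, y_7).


Step 1: Find the fundamental solution (x₁, y₁) of x² - 80y² = 1.
  Expand √80 as a continued fraction. a₀ = ⌊√80⌋ = 8; iterate m_{k+1} = d_k·a_k − m_k, d_{k+1} = (80 − m_{k+1}²)/d_k, a_{k+1} = ⌊(a₀ + m_{k+1})/d_{k+1}⌋ (starting m₀ = 0, d₀ = 1), with convergents p_k = a_k·p_{k-1} + p_{k-2}, q_k = a_k·q_{k-1} + q_{k-2} (p₋₁ = 1, q₋₁ = 0):
  k = 0: a₀ = 8; p₀/q₀ = 8/1; p₀² − 80·q₀² = 64 − 80 = -16.
  k = 1: m = 8, d = 16, a = ⌊(8 + 8)/16⌋ = 1; p/q = (1·8 + 1)/(1·1 + 0) = 9/1; p² − 80·q² = 81 − 80 = 1.
  The first convergent with p² − 80·q² = 1 gives the fundamental solution (x₁, y₁) = (9, 1).
Step 2: Apply the recurrence (x_{n+1}, y_{n+1}) = (x₁x_n + 80y₁y_n, x₁y_n + y₁x_n) repeatedly.
  From (x_1, y_1) = (9, 1): x_2 = 9·9 + 80·1·1 = 161; y_2 = 9·1 + 1·9 = 18.
  From (x_2, y_2) = (161, 18): x_3 = 9·161 + 80·1·18 = 2889; y_3 = 9·18 + 1·161 = 323.
  From (x_3, y_3) = (2889, 323): x_4 = 9·2889 + 80·1·323 = 51841; y_4 = 9·323 + 1·2889 = 5796.
  From (x_4, y_4) = (51841, 5796): x_5 = 9·51841 + 80·1·5796 = 930249; y_5 = 9·5796 + 1·51841 = 104005.
  From (x_5, y_5) = (930249, 104005): x_6 = 9·930249 + 80·1·104005 = 16692641; y_6 = 9·104005 + 1·930249 = 1866294.
  From (x_6, y_6) = (16692641, 1866294): x_7 = 9·16692641 + 80·1·1866294 = 299537289; y_7 = 9·1866294 + 1·16692641 = 33489287.
Step 3: Verify x_7² - 80·y_7² = 89722587501469521 - 89722587501469520 = 1 (should be 1). ✓

(x_1, y_1) = (9, 1); (x_7, y_7) = (299537289, 33489287).


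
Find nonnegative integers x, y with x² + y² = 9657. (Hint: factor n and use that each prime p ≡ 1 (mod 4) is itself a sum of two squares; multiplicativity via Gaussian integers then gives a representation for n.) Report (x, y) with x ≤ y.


Step 1: Factor n = 9657 = 3^2 · 29 · 37.
Step 2: Check the mod-4 condition on each prime factor: 3 ≡ 3 (mod 4), exponent 2 (must be even); 29 ≡ 1 (mod 4), exponent 1; 37 ≡ 1 (mod 4), exponent 1.
All primes ≡ 3 (mod 4) appear to even exponent (or don't appear), so by the two-squares theorem n IS expressible as a sum of two squares.
Step 3: Build a representation. Group n = k² · m with k = 3 and m = 29 · 37 = 1073 (a product of primes ≡ 1 (mod 4)); a representation of m scales to one of n via (k·x)² + (k·y)² = k²(x² + y²). Each prime p ≡ 1 (mod 4) is itself a sum of two squares; find a² by testing p − a² for a perfect square:
  29: 29 − 1² = 28, 29 − 2² = 25 = 5² ⇒ 29 = 2² + 5².
  37: 37 − 1² = 36 = 6² ⇒ 37 = 1² + 6².
  Combine using the Brahmagupta–Fibonacci identity (a² + b²)(c² + d²) = (ac − bd)² + (ad + bc)² = (ac + bd)² + (ad − bc)²:
  29 · 37 = 1073: from (2² + 5²)(1² + 6²), take (2·1 − 5·6, 2·6 + 5·1) = (2 − 30, 12 + 5) = (-28, 17); dropping signs (only squares matter) gives (28, 17); check 28² + 17² = 784 + 289 = 1073 ✓.
  Scale by k = 3: (3·28, 3·17) = (84, 51).
Step 4: Order so x ≤ y and verify: 51² + 84² = 2601 + 7056 = 9657 = n. ✓

n = 9657 = 51² + 84² (one valid representation with x ≤ y).


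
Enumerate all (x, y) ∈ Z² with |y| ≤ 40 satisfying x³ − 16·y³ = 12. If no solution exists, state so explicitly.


The equation is x³ - 16y³ = 12. For fixed y, x³ = 16·y³ + 12, so a solution requires the RHS to be a perfect cube.
Strategy: iterate y from -40 to 40, compute RHS = 16·y³ + 12, and check whether it is a (positive or negative) perfect cube.
Check small values of y:
  y = 0: RHS = 12 is not a perfect cube.
  y = 1: RHS = 28 is not a perfect cube.
  y = -1: RHS = -4 is not a perfect cube.
  y = 2: RHS = 140 is not a perfect cube.
  y = -2: RHS = -116 is not a perfect cube.
  y = 3: RHS = 444 is not a perfect cube.
  y = -3: RHS = -420 is not a perfect cube.
Continuing the search up to |y| = 40 finds no solutions either.
No (x, y) in the scanned range satisfies the equation.

No integer solutions with |y| ≤ 40.


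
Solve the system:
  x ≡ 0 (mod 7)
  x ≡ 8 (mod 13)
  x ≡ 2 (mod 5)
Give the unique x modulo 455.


Moduli 7, 13, 5 are pairwise coprime; by CRT there is a unique solution modulo M = 7 · 13 · 5 = 455.
Solve pairwise, accumulating the modulus:
  Start with x ≡ 0 (mod 7).
  Combine with x ≡ 8 (mod 13): since gcd(7, 13) = 1, we get a unique residue mod 91.
    Write x = 0 + 7·t and substitute into x ≡ 8 (mod 13): 7·t ≡ 8 − 0 = 8 (mod 13).
    The inverse of 7 mod 13 is 2 (since 7·2 = 14 = 1·13 + 1), so t ≡ 2·8 = 16 ≡ 3 (mod 13).
    Then x = 0 + 7·3 = 21, valid modulo lcm(7, 13) = 91: x ≡ 21 (mod 91).
  Combine with x ≡ 2 (mod 5): since gcd(91, 5) = 1, we get a unique residue mod 455.
    Write x = 21 + 91·t and substitute into x ≡ 2 (mod 5): 91·t ≡ 2 − 21 = -19 (mod 5).
    Reduce coefficients mod 5: 1·t ≡ 1 (mod 5).
    So t ≡ 1 (mod 5).
    Then x = 21 + 91·1 = 112, valid modulo lcm(91, 5) = 455: x ≡ 112 (mod 455).
Verify: 112 mod 7 = 0 ✓, 112 mod 13 = 8 ✓, 112 mod 5 = 2 ✓.

x ≡ 112 (mod 455).


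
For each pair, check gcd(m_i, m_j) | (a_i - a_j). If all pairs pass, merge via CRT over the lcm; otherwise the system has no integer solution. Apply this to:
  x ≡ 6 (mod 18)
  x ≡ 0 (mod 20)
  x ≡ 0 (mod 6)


Moduli 18, 20, 6 are not pairwise coprime, so CRT works modulo lcm(m_i) when all pairwise compatibility conditions hold.
Pairwise compatibility: gcd(m_i, m_j) must divide a_i - a_j for every pair.
Merge one congruence at a time:
  Start: x ≡ 6 (mod 18).
  Combine with x ≡ 0 (mod 20): gcd(18, 20) = 2; 0 - 6 = -6, which IS divisible by 2, so compatible.
    Write x = 6 + 18·t and substitute into x ≡ 0 (mod 20): 18·t ≡ 0 − 6 = -6 (mod 20).
    Divide the congruence (and modulus) by g = 2: 9·t ≡ -3 (mod 10).
    Reduce coefficients mod 10: 9·t ≡ 7 (mod 10).
    The inverse of 9 mod 10 is 9 (since 9·9 = 81 = 8·10 + 1), so t ≡ 9·7 = 63 ≡ 3 (mod 10).
    Then x = 6 + 18·3 = 60, valid modulo lcm(18, 20) = 180: x ≡ 60 (mod 180).
  Combine with x ≡ 0 (mod 6): gcd(180, 6) = 6; 0 - 60 = -60, which IS divisible by 6, so compatible.
    Write x = 60 + 180·t and substitute into x ≡ 0 (mod 6): 180·t ≡ 0 − 60 = -60 (mod 6).
    Divide the congruence (and modulus) by g = 6: 30·t ≡ -10 (mod 1).
    Modulo 1 every t works; take t = 0.
    Then x = 60 + 180·0 = 60, valid modulo lcm(180, 6) = 180: x ≡ 60 (mod 180).
Verify: 60 mod 18 = 6, 60 mod 20 = 0, 60 mod 6 = 0.

x ≡ 60 (mod 180).
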